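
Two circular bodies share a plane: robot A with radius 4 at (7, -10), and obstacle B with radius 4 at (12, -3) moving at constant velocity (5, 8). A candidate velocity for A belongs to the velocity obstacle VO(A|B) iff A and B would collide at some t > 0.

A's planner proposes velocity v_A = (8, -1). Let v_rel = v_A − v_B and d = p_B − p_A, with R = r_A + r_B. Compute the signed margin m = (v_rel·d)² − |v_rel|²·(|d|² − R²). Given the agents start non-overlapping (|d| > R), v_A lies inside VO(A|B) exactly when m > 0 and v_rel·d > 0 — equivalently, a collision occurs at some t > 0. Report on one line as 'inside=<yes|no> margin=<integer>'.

d = (5, 7),  |d|² = 74;  R = 4+4 = 8,  c = 74−8² = 10
v_rel = (3, -9),  |v_rel|² = 90;  v_rel·d = (3)·(5) + (-9)·(7) = -48
90·t² + 96·t + 10 = 0  ⇒  m = (-48)² − 90·10 = 1404
m = 1404 > 0,  v_rel·d = -48 < 0  ⇒  outside

inside=no margin=1404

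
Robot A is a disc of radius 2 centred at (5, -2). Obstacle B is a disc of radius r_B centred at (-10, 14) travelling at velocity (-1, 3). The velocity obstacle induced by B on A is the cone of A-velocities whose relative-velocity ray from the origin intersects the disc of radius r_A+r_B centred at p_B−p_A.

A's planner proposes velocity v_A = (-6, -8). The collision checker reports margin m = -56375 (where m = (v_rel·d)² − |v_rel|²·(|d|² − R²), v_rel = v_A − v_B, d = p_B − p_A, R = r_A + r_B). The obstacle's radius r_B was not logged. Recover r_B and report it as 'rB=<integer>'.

m = -56375
d = (-15, 16);  v_rel = (-5, -11),  |v_rel|² = 146
v_rel×d = (-5)·(16) − (-11)·(-15) = -245
since m = R²·146 − (-245)²:  R² = (60025 + -56375) / 146 = 25
R = √25 = 5  ⇒  r_B = 5 − 2 = 3

rB=3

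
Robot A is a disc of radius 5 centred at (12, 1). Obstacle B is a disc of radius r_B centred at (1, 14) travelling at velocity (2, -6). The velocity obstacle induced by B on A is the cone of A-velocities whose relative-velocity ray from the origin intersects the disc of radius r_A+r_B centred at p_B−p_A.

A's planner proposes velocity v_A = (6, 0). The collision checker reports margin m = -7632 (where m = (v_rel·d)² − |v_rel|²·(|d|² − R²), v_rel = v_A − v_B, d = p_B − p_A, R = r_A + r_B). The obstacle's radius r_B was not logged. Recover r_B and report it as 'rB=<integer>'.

m = -7632
d = (-11, 13);  v_rel = (4, 6),  |v_rel|² = 52
v_rel×d = (4)·(13) − (6)·(-11) = 118
since m = R²·52 − 118²:  R² = (13924 + -7632) / 52 = 121
R = √121 = 11  ⇒  r_B = 11 − 5 = 6

rB=6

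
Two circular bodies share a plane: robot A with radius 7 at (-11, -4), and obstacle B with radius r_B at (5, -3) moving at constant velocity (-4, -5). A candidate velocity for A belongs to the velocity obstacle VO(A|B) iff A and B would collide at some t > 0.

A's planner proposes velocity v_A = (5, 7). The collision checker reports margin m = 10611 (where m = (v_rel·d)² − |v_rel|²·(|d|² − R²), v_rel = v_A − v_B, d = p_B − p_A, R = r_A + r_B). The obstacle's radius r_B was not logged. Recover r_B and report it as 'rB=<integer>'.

m = 10611
d = (16, 1);  v_rel = (9, 12),  |v_rel|² = 225
v_rel×d = (9)·(1) − (12)·(16) = -183
since m = R²·225 − (-183)²:  R² = (33489 + 10611) / 225 = 196
R = √196 = 14  ⇒  r_B = 14 − 7 = 7

rB=7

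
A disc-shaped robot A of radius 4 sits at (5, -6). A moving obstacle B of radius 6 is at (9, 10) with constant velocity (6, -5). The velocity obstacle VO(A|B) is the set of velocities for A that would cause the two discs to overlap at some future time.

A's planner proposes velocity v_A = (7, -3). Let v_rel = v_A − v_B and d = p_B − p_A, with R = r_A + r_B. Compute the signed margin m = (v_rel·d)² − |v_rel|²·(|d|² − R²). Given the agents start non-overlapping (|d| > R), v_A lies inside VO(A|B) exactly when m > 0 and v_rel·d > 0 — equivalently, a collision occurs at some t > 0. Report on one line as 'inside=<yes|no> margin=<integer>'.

d = (4, 16),  |d|² = 272;  R = 4+6 = 10,  c = 272−10² = 172
v_rel = (1, 2),  |v_rel|² = 5;  v_rel·d = (1)·(4) + (2)·(16) = 36
5·t² − 72·t + 172 = 0  ⇒  m = 36² − 5·172 = 436
m = 436 > 0,  v_rel·d = 36 > 0  ⇒  inside

inside=yes margin=436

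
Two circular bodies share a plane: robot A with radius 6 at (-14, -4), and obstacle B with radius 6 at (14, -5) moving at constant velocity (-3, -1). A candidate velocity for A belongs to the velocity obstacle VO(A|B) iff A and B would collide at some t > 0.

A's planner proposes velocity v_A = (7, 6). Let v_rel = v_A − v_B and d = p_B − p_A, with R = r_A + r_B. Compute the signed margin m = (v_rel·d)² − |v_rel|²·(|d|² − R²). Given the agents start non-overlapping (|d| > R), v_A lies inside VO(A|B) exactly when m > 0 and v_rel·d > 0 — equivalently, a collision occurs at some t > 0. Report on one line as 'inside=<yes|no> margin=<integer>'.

d = (28, -1),  |d|² = 785;  R = 6+6 = 12,  c = 785−12² = 641
v_rel = (10, 7),  |v_rel|² = 149;  v_rel·d = (10)·(28) + (7)·(-1) = 273
149·t² − 546·t + 641 = 0  ⇒  m = 273² − 149·641 = -20980
m = -20980 < 0,  v_rel·d = 273 > 0  ⇒  outside

inside=no margin=-20980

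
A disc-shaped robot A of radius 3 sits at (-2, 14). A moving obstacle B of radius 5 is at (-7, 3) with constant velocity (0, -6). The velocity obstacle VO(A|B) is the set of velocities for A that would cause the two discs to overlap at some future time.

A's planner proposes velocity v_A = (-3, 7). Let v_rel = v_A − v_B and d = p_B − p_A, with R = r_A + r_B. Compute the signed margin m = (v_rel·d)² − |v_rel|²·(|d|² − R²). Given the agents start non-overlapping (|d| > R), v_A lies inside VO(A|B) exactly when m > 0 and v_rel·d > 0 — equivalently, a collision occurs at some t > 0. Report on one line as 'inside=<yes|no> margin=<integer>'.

d = (-5, -11),  |d|² = 146;  R = 3+5 = 8,  c = 146−8² = 82
v_rel = (-3, 13),  |v_rel|² = 178;  v_rel·d = (-3)·(-5) + (13)·(-11) = -128
178·t² + 256·t + 82 = 0  ⇒  m = (-128)² − 178·82 = 1788
m = 1788 > 0,  v_rel·d = -128 < 0  ⇒  outside

inside=no margin=1788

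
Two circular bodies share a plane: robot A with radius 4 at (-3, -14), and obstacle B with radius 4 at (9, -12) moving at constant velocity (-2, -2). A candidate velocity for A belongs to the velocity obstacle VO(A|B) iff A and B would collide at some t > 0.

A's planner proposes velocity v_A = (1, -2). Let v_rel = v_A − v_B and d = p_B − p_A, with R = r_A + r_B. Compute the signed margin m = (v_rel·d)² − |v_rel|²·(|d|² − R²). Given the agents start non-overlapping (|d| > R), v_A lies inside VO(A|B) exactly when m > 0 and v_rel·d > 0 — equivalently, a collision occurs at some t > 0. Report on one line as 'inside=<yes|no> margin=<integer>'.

d = (12, 2),  |d|² = 148;  R = 4+4 = 8,  c = 148−8² = 84
v_rel = (3, 0),  |v_rel|² = 9;  v_rel·d = (3)·(12) + (0)·(2) = 36
9·t² − 72·t + 84 = 0  ⇒  m = 36² − 9·84 = 540
m = 540 > 0,  v_rel·d = 36 > 0  ⇒  inside

inside=yes margin=540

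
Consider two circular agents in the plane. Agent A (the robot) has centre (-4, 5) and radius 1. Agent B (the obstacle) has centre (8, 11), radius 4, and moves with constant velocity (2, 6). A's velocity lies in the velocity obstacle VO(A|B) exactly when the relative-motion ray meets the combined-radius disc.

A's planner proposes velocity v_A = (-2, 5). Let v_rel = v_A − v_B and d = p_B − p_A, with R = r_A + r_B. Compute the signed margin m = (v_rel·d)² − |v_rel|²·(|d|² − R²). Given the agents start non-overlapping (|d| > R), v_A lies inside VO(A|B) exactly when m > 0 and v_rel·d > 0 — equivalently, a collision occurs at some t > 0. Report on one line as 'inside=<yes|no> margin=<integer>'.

d = (12, 6),  |d|² = 180;  R = 1+4 = 5,  c = 180−5² = 155
v_rel = (-4, -1),  |v_rel|² = 17;  v_rel·d = (-4)·(12) + (-1)·(6) = -54
17·t² + 108·t + 155 = 0  ⇒  m = (-54)² − 17·155 = 281
m = 281 > 0,  v_rel·d = -54 < 0  ⇒  outside

inside=no margin=281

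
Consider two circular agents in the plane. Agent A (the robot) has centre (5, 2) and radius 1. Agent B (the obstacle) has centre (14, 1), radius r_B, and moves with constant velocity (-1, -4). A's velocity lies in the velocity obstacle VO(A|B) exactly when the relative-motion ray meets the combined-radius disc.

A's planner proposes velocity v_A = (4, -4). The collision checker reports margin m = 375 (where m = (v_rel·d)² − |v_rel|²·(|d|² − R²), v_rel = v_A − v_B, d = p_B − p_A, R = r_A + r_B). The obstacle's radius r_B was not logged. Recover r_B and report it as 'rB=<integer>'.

m = 375
d = (9, -1);  v_rel = (5, 0),  |v_rel|² = 25
v_rel×d = (5)·(-1) − (0)·(9) = -5
since m = R²·25 − (-5)²:  R² = (25 + 375) / 25 = 16
R = √16 = 4  ⇒  r_B = 4 − 1 = 3

rB=3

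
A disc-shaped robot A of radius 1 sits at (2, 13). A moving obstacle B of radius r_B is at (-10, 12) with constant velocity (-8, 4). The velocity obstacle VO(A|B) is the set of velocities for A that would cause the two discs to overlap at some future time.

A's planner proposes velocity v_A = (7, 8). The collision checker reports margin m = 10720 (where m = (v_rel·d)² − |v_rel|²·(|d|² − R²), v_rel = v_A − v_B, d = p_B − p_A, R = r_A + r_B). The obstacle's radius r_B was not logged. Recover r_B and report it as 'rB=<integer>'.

m = 10720
d = (-12, -1);  v_rel = (15, 4),  |v_rel|² = 241
v_rel×d = (15)·(-1) − (4)·(-12) = 33
since m = R²·241 − 33²:  R² = (1089 + 10720) / 241 = 49
R = √49 = 7  ⇒  r_B = 7 − 1 = 6

rB=6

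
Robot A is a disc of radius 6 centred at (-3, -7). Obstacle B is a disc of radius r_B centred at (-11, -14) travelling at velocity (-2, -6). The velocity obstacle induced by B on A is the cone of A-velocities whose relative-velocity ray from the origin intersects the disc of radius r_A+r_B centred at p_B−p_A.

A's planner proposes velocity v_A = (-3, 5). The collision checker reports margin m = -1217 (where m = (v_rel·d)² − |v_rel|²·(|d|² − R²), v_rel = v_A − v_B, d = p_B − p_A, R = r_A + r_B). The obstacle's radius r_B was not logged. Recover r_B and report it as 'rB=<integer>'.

m = -1217
d = (-8, -7);  v_rel = (-1, 11),  |v_rel|² = 122
v_rel×d = (-1)·(-7) − (11)·(-8) = 95
since m = R²·122 − 95²:  R² = (9025 + -1217) / 122 = 64
R = √64 = 8  ⇒  r_B = 8 − 6 = 2

rB=2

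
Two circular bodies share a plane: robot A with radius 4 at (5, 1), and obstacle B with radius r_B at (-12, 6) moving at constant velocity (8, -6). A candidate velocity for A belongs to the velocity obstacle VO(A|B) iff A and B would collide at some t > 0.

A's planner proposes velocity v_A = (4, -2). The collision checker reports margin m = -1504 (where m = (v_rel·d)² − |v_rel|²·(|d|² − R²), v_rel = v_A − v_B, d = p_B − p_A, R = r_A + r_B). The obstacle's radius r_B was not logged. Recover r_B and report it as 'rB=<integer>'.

m = -1504
d = (-17, 5);  v_rel = (-4, 4),  |v_rel|² = 32
v_rel×d = (-4)·(5) − (4)·(-17) = 48
since m = R²·32 − 48²:  R² = (2304 + -1504) / 32 = 25
R = √25 = 5  ⇒  r_B = 5 − 4 = 1

rB=1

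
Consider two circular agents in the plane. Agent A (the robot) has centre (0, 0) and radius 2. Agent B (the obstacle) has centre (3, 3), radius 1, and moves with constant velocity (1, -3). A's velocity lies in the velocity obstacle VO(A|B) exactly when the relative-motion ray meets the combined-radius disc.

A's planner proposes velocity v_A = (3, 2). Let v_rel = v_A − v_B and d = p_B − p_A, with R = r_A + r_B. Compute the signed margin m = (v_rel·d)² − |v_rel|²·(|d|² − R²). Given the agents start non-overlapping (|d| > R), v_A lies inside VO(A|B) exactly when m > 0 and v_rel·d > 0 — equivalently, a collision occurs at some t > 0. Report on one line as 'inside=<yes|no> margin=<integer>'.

d = (3, 3),  |d|² = 18;  R = 2+1 = 3,  c = 18−3² = 9
v_rel = (2, 5),  |v_rel|² = 29;  v_rel·d = (2)·(3) + (5)·(3) = 21
29·t² − 42·t + 9 = 0  ⇒  m = 21² − 29·9 = 180
m = 180 > 0,  v_rel·d = 21 > 0  ⇒  inside

inside=yes margin=180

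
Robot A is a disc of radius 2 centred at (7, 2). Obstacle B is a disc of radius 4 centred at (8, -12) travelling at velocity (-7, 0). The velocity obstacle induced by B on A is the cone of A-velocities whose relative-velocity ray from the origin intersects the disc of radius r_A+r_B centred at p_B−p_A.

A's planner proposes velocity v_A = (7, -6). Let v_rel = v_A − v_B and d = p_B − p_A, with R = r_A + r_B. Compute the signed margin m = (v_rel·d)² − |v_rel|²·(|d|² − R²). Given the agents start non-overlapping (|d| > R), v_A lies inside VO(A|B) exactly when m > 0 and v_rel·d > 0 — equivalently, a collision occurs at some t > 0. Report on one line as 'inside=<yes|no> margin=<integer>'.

d = (1, -14),  |d|² = 197;  R = 2+4 = 6,  c = 197−6² = 161
v_rel = (14, -6),  |v_rel|² = 232;  v_rel·d = (14)·(1) + (-6)·(-14) = 98
232·t² − 196·t + 161 = 0  ⇒  m = 98² − 232·161 = -27748
m = -27748 < 0,  v_rel·d = 98 > 0  ⇒  outside

inside=no margin=-27748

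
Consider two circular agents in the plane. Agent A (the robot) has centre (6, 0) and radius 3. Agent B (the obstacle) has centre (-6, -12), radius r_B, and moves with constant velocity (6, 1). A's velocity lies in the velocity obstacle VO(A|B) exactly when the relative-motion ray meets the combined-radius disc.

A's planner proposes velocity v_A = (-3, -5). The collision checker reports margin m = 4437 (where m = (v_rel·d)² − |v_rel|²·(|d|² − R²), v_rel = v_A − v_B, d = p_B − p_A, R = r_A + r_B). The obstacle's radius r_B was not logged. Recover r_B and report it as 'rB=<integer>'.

m = 4437
d = (-12, -12);  v_rel = (-9, -6),  |v_rel|² = 117
v_rel×d = (-9)·(-12) − (-6)·(-12) = 36
since m = R²·117 − 36²:  R² = (1296 + 4437) / 117 = 49
R = √49 = 7  ⇒  r_B = 7 − 3 = 4

rB=4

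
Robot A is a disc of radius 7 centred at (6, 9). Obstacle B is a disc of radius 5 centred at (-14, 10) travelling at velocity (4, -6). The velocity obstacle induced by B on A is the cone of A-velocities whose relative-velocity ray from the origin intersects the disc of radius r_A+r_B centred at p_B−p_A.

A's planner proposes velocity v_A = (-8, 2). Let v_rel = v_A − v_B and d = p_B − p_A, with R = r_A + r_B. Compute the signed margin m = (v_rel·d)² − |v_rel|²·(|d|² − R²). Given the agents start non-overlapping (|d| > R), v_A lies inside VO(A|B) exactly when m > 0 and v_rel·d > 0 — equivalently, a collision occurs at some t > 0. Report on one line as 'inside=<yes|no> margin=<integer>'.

d = (-20, 1),  |d|² = 401;  R = 7+5 = 12,  c = 401−12² = 257
v_rel = (-12, 8),  |v_rel|² = 208;  v_rel·d = (-12)·(-20) + (8)·(1) = 248
208·t² − 496·t + 257 = 0  ⇒  m = 248² − 208·257 = 8048
m = 8048 > 0,  v_rel·d = 248 > 0  ⇒  inside

inside=yes margin=8048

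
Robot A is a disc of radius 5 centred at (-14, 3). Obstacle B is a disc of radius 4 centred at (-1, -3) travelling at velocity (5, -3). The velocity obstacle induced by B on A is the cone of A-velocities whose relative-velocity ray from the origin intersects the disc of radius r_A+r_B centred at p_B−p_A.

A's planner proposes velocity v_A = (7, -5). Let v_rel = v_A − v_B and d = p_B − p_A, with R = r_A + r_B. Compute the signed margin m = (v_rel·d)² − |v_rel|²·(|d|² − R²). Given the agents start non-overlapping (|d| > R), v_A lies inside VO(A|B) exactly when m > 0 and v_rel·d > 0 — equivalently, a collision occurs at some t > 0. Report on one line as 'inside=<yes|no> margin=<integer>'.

d = (13, -6),  |d|² = 205;  R = 5+4 = 9,  c = 205−9² = 124
v_rel = (2, -2),  |v_rel|² = 8;  v_rel·d = (2)·(13) + (-2)·(-6) = 38
8·t² − 76·t + 124 = 0  ⇒  m = 38² − 8·124 = 452
m = 452 > 0,  v_rel·d = 38 > 0  ⇒  inside

inside=yes margin=452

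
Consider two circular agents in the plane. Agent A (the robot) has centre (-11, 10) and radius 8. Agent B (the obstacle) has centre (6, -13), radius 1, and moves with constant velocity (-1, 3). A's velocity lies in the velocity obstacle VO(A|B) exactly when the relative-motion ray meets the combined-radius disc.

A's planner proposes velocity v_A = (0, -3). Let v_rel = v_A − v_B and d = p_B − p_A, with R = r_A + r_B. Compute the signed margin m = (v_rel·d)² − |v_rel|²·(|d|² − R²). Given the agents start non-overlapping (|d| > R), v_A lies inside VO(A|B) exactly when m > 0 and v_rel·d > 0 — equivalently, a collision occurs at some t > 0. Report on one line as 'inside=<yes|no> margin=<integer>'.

d = (17, -23),  |d|² = 818;  R = 8+1 = 9,  c = 818−9² = 737
v_rel = (1, -6),  |v_rel|² = 37;  v_rel·d = (1)·(17) + (-6)·(-23) = 155
37·t² − 310·t + 737 = 0  ⇒  m = 155² − 37·737 = -3244
m = -3244 < 0,  v_rel·d = 155 > 0  ⇒  outside

inside=no margin=-3244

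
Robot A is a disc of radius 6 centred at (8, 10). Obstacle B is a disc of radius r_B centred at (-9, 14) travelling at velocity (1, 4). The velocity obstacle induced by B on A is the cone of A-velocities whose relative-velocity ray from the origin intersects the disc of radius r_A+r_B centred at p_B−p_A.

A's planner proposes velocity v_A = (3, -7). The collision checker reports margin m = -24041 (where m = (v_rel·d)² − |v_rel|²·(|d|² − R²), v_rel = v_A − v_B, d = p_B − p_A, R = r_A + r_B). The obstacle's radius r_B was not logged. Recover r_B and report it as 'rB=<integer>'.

m = -24041
d = (-17, 4);  v_rel = (2, -11),  |v_rel|² = 125
v_rel×d = (2)·(4) − (-11)·(-17) = -179
since m = R²·125 − (-179)²:  R² = (32041 + -24041) / 125 = 64
R = √64 = 8  ⇒  r_B = 8 − 6 = 2

rB=2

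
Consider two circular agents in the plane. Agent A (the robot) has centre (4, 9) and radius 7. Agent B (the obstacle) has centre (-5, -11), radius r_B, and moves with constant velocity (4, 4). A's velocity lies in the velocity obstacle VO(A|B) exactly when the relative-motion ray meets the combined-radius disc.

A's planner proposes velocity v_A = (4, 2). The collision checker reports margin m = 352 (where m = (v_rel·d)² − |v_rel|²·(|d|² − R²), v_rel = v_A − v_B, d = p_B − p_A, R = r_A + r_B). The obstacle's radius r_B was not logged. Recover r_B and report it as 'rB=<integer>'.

m = 352
d = (-9, -20);  v_rel = (0, -2),  |v_rel|² = 4
v_rel×d = (0)·(-20) − (-2)·(-9) = -18
since m = R²·4 − (-18)²:  R² = (324 + 352) / 4 = 169
R = √169 = 13  ⇒  r_B = 13 − 7 = 6

rB=6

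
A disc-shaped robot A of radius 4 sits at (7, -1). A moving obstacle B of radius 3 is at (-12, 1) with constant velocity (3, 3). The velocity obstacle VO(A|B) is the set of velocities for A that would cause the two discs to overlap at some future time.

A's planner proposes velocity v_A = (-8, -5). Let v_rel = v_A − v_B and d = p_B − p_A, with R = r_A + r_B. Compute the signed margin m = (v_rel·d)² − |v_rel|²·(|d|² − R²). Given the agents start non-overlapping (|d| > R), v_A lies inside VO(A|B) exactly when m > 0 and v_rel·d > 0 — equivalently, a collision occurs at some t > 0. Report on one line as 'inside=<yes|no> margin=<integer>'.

d = (-19, 2),  |d|² = 365;  R = 4+3 = 7,  c = 365−7² = 316
v_rel = (-11, -8),  |v_rel|² = 185;  v_rel·d = (-11)·(-19) + (-8)·(2) = 193
185·t² − 386·t + 316 = 0  ⇒  m = 193² − 185·316 = -21211
m = -21211 < 0,  v_rel·d = 193 > 0  ⇒  outside

inside=no margin=-21211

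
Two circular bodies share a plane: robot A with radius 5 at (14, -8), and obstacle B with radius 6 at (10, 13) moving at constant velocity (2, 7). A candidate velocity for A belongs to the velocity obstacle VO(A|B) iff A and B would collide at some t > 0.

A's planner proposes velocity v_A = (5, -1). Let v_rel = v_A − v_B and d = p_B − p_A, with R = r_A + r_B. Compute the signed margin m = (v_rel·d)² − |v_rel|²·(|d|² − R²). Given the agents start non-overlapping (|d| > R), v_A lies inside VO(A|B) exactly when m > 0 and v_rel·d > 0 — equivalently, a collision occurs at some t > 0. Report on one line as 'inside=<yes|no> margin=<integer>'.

d = (-4, 21),  |d|² = 457;  R = 5+6 = 11,  c = 457−11² = 336
v_rel = (3, -8),  |v_rel|² = 73;  v_rel·d = (3)·(-4) + (-8)·(21) = -180
73·t² + 360·t + 336 = 0  ⇒  m = (-180)² − 73·336 = 7872
m = 7872 > 0,  v_rel·d = -180 < 0  ⇒  outside

inside=no margin=7872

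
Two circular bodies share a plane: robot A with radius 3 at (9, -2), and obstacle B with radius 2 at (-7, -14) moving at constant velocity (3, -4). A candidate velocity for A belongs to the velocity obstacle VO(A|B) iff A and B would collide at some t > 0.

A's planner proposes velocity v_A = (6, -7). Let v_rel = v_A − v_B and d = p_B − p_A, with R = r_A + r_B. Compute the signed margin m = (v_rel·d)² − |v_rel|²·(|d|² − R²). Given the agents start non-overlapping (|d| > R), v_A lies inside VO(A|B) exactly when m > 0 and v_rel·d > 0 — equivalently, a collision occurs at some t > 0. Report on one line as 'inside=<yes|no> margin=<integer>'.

d = (-16, -12),  |d|² = 400;  R = 3+2 = 5,  c = 400−5² = 375
v_rel = (3, -3),  |v_rel|² = 18;  v_rel·d = (3)·(-16) + (-3)·(-12) = -12
18·t² + 24·t + 375 = 0  ⇒  m = (-12)² − 18·375 = -6606
m = -6606 < 0,  v_rel·d = -12 < 0  ⇒  outside

inside=no margin=-6606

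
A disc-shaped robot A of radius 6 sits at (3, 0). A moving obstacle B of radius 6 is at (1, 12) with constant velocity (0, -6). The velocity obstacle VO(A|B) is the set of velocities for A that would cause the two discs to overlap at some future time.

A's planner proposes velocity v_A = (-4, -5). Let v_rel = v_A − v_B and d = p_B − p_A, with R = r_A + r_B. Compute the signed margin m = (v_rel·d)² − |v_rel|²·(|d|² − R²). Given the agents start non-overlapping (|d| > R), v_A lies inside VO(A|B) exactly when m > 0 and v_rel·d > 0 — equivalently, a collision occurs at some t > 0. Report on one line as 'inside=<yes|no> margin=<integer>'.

d = (-2, 12),  |d|² = 148;  R = 6+6 = 12,  c = 148−12² = 4
v_rel = (-4, 1),  |v_rel|² = 17;  v_rel·d = (-4)·(-2) + (1)·(12) = 20
17·t² − 40·t + 4 = 0  ⇒  m = 20² − 17·4 = 332
m = 332 > 0,  v_rel·d = 20 > 0  ⇒  inside

inside=yes margin=332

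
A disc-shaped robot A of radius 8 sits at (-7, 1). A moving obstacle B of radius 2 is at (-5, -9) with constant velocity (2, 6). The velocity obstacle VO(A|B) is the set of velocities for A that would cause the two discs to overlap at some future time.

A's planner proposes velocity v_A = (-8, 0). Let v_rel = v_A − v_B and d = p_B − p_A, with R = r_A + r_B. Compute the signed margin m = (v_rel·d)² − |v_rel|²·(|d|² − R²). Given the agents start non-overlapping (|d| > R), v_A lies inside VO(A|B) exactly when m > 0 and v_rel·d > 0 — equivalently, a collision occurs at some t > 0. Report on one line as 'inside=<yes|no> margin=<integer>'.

d = (2, -10),  |d|² = 104;  R = 8+2 = 10,  c = 104−10² = 4
v_rel = (-10, -6),  |v_rel|² = 136;  v_rel·d = (-10)·(2) + (-6)·(-10) = 40
136·t² − 80·t + 4 = 0  ⇒  m = 40² − 136·4 = 1056
m = 1056 > 0,  v_rel·d = 40 > 0  ⇒  inside

inside=yes margin=1056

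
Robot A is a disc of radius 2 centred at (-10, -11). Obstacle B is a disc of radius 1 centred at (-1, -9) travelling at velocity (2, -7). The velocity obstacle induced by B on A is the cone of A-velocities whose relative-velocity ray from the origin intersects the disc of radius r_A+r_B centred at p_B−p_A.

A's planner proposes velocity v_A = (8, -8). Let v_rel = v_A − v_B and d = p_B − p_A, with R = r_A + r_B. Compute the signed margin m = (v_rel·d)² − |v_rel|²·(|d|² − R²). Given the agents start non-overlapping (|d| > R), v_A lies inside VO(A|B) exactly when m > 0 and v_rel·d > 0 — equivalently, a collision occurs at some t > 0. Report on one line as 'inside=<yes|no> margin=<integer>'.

d = (9, 2),  |d|² = 85;  R = 2+1 = 3,  c = 85−3² = 76
v_rel = (6, -1),  |v_rel|² = 37;  v_rel·d = (6)·(9) + (-1)·(2) = 52
37·t² − 104·t + 76 = 0  ⇒  m = 52² − 37·76 = -108
m = -108 < 0,  v_rel·d = 52 > 0  ⇒  outside

inside=no margin=-108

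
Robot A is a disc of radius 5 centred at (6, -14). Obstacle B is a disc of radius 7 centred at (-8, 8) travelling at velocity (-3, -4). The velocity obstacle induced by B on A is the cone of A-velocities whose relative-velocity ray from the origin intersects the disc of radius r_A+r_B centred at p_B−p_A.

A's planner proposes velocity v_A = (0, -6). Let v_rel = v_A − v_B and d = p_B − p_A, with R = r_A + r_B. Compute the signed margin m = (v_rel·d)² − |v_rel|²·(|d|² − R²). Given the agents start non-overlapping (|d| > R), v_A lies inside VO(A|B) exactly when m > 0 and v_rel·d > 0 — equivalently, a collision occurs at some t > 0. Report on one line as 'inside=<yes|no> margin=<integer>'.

d = (-14, 22),  |d|² = 680;  R = 5+7 = 12,  c = 680−12² = 536
v_rel = (3, -2),  |v_rel|² = 13;  v_rel·d = (3)·(-14) + (-2)·(22) = -86
13·t² + 172·t + 536 = 0  ⇒  m = (-86)² − 13·536 = 428
m = 428 > 0,  v_rel·d = -86 < 0  ⇒  outside

inside=no margin=428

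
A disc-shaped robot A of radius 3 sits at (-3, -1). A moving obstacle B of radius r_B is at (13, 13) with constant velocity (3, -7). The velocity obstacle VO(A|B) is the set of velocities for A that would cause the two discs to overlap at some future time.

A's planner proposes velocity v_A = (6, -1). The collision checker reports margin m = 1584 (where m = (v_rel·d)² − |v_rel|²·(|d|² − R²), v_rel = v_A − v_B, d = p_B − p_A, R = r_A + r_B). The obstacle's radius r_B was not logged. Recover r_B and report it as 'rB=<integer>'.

m = 1584
d = (16, 14);  v_rel = (3, 6),  |v_rel|² = 45
v_rel×d = (3)·(14) − (6)·(16) = -54
since m = R²·45 − (-54)²:  R² = (2916 + 1584) / 45 = 100
R = √100 = 10  ⇒  r_B = 10 − 3 = 7

rB=7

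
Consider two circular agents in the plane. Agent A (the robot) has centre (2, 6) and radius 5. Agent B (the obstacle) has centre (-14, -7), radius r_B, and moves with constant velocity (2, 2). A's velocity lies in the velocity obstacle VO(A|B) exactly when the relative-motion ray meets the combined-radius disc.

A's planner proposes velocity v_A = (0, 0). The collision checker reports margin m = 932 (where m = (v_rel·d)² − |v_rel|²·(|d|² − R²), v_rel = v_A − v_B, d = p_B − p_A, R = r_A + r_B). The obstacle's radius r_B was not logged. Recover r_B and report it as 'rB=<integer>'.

m = 932
d = (-16, -13);  v_rel = (-2, -2),  |v_rel|² = 8
v_rel×d = (-2)·(-13) − (-2)·(-16) = -6
since m = R²·8 − (-6)²:  R² = (36 + 932) / 8 = 121
R = √121 = 11  ⇒  r_B = 11 − 5 = 6

rB=6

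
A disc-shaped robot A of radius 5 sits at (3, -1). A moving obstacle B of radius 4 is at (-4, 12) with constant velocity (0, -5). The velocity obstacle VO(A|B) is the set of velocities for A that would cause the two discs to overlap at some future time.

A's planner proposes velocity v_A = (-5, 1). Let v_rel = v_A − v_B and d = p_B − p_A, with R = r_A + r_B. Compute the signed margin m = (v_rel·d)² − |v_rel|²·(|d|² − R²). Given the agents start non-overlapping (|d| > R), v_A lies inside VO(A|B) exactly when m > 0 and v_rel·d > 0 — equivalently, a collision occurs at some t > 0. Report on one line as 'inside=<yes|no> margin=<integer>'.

d = (-7, 13),  |d|² = 218;  R = 5+4 = 9,  c = 218−9² = 137
v_rel = (-5, 6),  |v_rel|² = 61;  v_rel·d = (-5)·(-7) + (6)·(13) = 113
61·t² − 226·t + 137 = 0  ⇒  m = 113² − 61·137 = 4412
m = 4412 > 0,  v_rel·d = 113 > 0  ⇒  inside

inside=yes margin=4412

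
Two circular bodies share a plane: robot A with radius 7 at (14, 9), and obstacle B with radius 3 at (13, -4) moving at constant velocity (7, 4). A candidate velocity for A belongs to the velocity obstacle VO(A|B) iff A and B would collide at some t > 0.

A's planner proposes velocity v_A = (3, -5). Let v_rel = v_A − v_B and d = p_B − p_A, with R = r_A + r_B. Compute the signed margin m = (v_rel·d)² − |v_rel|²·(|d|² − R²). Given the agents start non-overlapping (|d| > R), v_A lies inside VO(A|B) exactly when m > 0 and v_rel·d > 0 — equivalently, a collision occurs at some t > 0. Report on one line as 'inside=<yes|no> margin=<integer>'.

d = (-1, -13),  |d|² = 170;  R = 7+3 = 10,  c = 170−10² = 70
v_rel = (-4, -9),  |v_rel|² = 97;  v_rel·d = (-4)·(-1) + (-9)·(-13) = 121
97·t² − 242·t + 70 = 0  ⇒  m = 121² − 97·70 = 7851
m = 7851 > 0,  v_rel·d = 121 > 0  ⇒  inside

inside=yes margin=7851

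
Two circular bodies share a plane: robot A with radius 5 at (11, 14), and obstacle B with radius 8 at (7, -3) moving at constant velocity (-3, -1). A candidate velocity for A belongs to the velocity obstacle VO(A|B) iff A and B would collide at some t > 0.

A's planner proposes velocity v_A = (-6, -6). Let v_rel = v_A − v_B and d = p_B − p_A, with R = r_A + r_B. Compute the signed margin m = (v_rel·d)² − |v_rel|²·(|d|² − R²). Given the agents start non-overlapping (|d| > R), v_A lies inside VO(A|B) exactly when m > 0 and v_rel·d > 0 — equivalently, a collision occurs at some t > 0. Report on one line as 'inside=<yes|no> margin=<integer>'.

d = (-4, -17),  |d|² = 305;  R = 5+8 = 13,  c = 305−13² = 136
v_rel = (-3, -5),  |v_rel|² = 34;  v_rel·d = (-3)·(-4) + (-5)·(-17) = 97
34·t² − 194·t + 136 = 0  ⇒  m = 97² − 34·136 = 4785
m = 4785 > 0,  v_rel·d = 97 > 0  ⇒  inside

inside=yes margin=4785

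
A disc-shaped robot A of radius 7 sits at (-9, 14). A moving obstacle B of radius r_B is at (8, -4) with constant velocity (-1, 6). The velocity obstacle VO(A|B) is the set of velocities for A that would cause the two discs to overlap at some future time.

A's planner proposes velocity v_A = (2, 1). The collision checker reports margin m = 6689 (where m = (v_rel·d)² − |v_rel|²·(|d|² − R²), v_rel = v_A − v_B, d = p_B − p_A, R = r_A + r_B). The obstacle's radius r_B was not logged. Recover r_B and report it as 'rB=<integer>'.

m = 6689
d = (17, -18);  v_rel = (3, -5),  |v_rel|² = 34
v_rel×d = (3)·(-18) − (-5)·(17) = 31
since m = R²·34 − 31²:  R² = (961 + 6689) / 34 = 225
R = √225 = 15  ⇒  r_B = 15 − 7 = 8

rB=8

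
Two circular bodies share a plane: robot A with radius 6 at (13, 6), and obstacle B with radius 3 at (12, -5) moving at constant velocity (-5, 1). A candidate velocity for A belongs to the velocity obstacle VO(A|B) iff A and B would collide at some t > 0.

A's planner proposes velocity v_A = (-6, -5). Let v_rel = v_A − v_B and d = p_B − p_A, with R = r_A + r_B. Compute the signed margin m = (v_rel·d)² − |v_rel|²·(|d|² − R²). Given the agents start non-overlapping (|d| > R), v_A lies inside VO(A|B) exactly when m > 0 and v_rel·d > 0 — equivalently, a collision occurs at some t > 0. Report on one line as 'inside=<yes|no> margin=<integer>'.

d = (-1, -11),  |d|² = 122;  R = 6+3 = 9,  c = 122−9² = 41
v_rel = (-1, -6),  |v_rel|² = 37;  v_rel·d = (-1)·(-1) + (-6)·(-11) = 67
37·t² − 134·t + 41 = 0  ⇒  m = 67² − 37·41 = 2972
m = 2972 > 0,  v_rel·d = 67 > 0  ⇒  inside

inside=yes margin=2972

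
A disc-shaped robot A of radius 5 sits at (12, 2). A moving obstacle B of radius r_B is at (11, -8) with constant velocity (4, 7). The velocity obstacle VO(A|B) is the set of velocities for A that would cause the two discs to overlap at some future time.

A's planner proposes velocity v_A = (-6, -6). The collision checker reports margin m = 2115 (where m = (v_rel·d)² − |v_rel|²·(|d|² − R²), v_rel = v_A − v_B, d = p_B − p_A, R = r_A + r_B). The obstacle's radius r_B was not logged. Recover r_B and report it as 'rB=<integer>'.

m = 2115
d = (-1, -10);  v_rel = (-10, -13),  |v_rel|² = 269
v_rel×d = (-10)·(-10) − (-13)·(-1) = 87
since m = R²·269 − 87²:  R² = (7569 + 2115) / 269 = 36
R = √36 = 6  ⇒  r_B = 6 − 5 = 1

rB=1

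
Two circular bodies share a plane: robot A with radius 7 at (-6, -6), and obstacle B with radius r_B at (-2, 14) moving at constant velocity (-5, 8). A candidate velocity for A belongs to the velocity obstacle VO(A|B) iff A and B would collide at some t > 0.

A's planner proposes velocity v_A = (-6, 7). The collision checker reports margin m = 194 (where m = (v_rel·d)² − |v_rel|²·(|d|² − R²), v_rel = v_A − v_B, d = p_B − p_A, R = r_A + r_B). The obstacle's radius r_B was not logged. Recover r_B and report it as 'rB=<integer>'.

m = 194
d = (4, 20);  v_rel = (-1, -1),  |v_rel|² = 2
v_rel×d = (-1)·(20) − (-1)·(4) = -16
since m = R²·2 − (-16)²:  R² = (256 + 194) / 2 = 225
R = √225 = 15  ⇒  r_B = 15 − 7 = 8

rB=8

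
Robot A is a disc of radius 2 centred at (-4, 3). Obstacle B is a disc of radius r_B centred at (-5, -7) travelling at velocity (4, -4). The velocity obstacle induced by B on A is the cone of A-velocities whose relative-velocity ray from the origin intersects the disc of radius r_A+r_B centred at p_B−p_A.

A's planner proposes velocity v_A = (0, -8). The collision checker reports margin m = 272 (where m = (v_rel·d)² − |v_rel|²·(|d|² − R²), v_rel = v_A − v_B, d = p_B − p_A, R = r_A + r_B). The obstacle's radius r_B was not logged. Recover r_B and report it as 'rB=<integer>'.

m = 272
d = (-1, -10);  v_rel = (-4, -4),  |v_rel|² = 32
v_rel×d = (-4)·(-10) − (-4)·(-1) = 36
since m = R²·32 − 36²:  R² = (1296 + 272) / 32 = 49
R = √49 = 7  ⇒  r_B = 7 − 2 = 5

rB=5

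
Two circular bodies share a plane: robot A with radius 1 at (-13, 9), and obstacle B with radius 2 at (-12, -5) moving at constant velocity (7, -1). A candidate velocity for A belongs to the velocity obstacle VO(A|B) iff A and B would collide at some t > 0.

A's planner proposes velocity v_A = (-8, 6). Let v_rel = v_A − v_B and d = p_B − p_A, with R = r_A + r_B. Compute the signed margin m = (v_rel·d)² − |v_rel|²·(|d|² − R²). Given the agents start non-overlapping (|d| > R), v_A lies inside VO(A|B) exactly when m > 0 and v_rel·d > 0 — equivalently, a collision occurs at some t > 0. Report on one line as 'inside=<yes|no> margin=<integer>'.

d = (1, -14),  |d|² = 197;  R = 1+2 = 3,  c = 197−3² = 188
v_rel = (-15, 7),  |v_rel|² = 274;  v_rel·d = (-15)·(1) + (7)·(-14) = -113
274·t² + 226·t + 188 = 0  ⇒  m = (-113)² − 274·188 = -38743
m = -38743 < 0,  v_rel·d = -113 < 0  ⇒  outside

inside=no margin=-38743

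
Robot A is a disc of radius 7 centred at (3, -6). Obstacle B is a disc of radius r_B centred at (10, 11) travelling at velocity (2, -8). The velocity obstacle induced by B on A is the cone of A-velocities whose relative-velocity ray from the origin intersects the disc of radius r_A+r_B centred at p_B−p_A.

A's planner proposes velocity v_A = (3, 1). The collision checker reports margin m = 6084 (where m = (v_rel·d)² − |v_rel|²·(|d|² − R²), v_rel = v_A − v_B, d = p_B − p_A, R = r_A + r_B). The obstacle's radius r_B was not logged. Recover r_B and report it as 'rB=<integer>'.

m = 6084
d = (7, 17);  v_rel = (1, 9),  |v_rel|² = 82
v_rel×d = (1)·(17) − (9)·(7) = -46
since m = R²·82 − (-46)²:  R² = (2116 + 6084) / 82 = 100
R = √100 = 10  ⇒  r_B = 10 − 7 = 3

rB=3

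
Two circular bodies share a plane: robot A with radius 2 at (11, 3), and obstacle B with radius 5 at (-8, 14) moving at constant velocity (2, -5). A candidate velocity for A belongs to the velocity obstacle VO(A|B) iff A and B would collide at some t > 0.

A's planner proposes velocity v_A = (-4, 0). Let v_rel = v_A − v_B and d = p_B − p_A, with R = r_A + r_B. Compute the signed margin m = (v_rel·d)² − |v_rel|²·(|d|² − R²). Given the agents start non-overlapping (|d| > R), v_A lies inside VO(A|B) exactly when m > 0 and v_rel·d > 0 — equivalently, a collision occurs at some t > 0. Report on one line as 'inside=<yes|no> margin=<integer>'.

d = (-19, 11),  |d|² = 482;  R = 2+5 = 7,  c = 482−7² = 433
v_rel = (-6, 5),  |v_rel|² = 61;  v_rel·d = (-6)·(-19) + (5)·(11) = 169
61·t² − 338·t + 433 = 0  ⇒  m = 169² − 61·433 = 2148
m = 2148 > 0,  v_rel·d = 169 > 0  ⇒  inside

inside=yes margin=2148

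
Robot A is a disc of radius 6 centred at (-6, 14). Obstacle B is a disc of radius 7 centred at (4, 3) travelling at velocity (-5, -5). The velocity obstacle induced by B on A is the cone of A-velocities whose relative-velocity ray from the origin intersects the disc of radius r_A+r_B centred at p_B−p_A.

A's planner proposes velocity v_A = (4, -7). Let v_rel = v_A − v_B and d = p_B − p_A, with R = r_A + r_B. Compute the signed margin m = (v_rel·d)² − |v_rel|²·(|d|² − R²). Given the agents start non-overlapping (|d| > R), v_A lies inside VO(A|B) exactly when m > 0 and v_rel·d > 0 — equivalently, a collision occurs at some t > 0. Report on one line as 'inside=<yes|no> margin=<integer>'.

d = (10, -11),  |d|² = 221;  R = 6+7 = 13,  c = 221−13² = 52
v_rel = (9, -2),  |v_rel|² = 85;  v_rel·d = (9)·(10) + (-2)·(-11) = 112
85·t² − 224·t + 52 = 0  ⇒  m = 112² − 85·52 = 8124
m = 8124 > 0,  v_rel·d = 112 > 0  ⇒  inside

inside=yes margin=8124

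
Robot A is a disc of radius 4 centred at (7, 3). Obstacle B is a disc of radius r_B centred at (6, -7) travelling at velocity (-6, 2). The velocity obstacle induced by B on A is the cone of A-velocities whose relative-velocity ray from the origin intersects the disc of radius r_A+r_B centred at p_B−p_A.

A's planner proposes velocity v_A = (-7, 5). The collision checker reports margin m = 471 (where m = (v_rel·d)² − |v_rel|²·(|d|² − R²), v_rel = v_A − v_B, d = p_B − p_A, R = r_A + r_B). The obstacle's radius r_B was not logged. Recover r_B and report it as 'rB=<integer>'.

m = 471
d = (-1, -10);  v_rel = (-1, 3),  |v_rel|² = 10
v_rel×d = (-1)·(-10) − (3)·(-1) = 13
since m = R²·10 − 13²:  R² = (169 + 471) / 10 = 64
R = √64 = 8  ⇒  r_B = 8 − 4 = 4

rB=4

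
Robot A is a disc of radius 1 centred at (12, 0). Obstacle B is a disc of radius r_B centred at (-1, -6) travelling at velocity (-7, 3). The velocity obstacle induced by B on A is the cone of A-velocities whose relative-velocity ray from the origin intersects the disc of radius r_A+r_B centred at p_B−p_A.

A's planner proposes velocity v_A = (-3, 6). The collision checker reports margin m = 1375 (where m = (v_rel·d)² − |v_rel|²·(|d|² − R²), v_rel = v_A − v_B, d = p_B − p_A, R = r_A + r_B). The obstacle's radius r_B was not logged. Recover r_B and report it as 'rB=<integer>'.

m = 1375
d = (-13, -6);  v_rel = (4, 3),  |v_rel|² = 25
v_rel×d = (4)·(-6) − (3)·(-13) = 15
since m = R²·25 − 15²:  R² = (225 + 1375) / 25 = 64
R = √64 = 8  ⇒  r_B = 8 − 1 = 7

rB=7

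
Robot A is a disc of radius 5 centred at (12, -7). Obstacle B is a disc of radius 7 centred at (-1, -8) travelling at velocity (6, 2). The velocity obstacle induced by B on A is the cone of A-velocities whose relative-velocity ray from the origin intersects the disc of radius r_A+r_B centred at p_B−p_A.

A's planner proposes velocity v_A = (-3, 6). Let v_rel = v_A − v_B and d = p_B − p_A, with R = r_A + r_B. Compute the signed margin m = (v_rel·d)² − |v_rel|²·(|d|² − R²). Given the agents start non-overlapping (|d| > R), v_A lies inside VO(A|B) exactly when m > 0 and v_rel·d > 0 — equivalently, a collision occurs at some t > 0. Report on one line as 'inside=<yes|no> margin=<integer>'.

d = (-13, -1),  |d|² = 170;  R = 5+7 = 12,  c = 170−12² = 26
v_rel = (-9, 4),  |v_rel|² = 97;  v_rel·d = (-9)·(-13) + (4)·(-1) = 113
97·t² − 226·t + 26 = 0  ⇒  m = 113² − 97·26 = 10247
m = 10247 > 0,  v_rel·d = 113 > 0  ⇒  inside

inside=yes margin=10247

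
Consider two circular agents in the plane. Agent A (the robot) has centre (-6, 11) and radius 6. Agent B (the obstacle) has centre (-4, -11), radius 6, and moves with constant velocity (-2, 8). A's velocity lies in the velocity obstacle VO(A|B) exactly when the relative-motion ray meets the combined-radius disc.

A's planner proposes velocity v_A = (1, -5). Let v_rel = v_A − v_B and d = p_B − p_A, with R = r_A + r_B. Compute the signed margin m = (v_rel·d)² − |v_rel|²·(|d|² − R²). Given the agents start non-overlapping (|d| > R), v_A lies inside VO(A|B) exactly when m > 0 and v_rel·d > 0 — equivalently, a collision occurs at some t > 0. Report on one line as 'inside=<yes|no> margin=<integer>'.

d = (2, -22),  |d|² = 488;  R = 6+6 = 12,  c = 488−12² = 344
v_rel = (3, -13),  |v_rel|² = 178;  v_rel·d = (3)·(2) + (-13)·(-22) = 292
178·t² − 584·t + 344 = 0  ⇒  m = 292² − 178·344 = 24032
m = 24032 > 0,  v_rel·d = 292 > 0  ⇒  inside

inside=yes margin=24032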